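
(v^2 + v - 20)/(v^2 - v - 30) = (v - 4)/(v - 6)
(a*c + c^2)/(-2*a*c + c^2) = (-a - c)/(2*a - c)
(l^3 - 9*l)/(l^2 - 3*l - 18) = l*(l - 3)/(l - 6)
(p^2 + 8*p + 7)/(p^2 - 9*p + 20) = (p^2 + 8*p + 7)/(p^2 - 9*p + 20)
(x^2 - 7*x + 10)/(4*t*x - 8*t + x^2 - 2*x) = (x - 5)/(4*t + x)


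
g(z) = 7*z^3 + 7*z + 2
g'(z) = 21*z^2 + 7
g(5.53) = 1224.50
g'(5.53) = 649.20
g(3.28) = 271.97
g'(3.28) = 232.93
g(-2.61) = -140.73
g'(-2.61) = 150.05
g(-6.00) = -1552.00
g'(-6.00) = 763.00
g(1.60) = 41.87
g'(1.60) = 60.76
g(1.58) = 40.67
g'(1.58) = 59.42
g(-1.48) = -31.05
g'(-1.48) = 53.00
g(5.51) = 1211.56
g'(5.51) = 644.56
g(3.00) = 212.00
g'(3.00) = 196.00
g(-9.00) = -5164.00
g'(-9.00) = 1708.00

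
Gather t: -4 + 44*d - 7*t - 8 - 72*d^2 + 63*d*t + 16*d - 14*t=-72*d^2 + 60*d + t*(63*d - 21) - 12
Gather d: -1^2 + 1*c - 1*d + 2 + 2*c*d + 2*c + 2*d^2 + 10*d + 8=3*c + 2*d^2 + d*(2*c + 9) + 9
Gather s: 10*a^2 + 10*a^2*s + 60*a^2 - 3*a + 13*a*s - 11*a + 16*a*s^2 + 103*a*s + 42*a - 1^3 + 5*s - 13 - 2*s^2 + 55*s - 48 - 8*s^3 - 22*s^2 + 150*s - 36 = 70*a^2 + 28*a - 8*s^3 + s^2*(16*a - 24) + s*(10*a^2 + 116*a + 210) - 98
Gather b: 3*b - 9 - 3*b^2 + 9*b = -3*b^2 + 12*b - 9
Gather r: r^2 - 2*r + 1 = r^2 - 2*r + 1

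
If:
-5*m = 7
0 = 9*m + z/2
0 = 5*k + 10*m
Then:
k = 14/5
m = -7/5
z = 126/5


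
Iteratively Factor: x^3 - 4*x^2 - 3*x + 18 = (x - 3)*(x^2 - x - 6) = (x - 3)^2*(x + 2)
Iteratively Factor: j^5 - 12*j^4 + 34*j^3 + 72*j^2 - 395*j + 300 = (j - 5)*(j^4 - 7*j^3 - j^2 + 67*j - 60) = (j - 5)*(j - 1)*(j^3 - 6*j^2 - 7*j + 60) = (j - 5)*(j - 4)*(j - 1)*(j^2 - 2*j - 15) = (j - 5)^2*(j - 4)*(j - 1)*(j + 3)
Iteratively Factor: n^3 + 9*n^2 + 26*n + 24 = (n + 2)*(n^2 + 7*n + 12) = (n + 2)*(n + 3)*(n + 4)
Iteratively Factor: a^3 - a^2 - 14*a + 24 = (a + 4)*(a^2 - 5*a + 6) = (a - 3)*(a + 4)*(a - 2)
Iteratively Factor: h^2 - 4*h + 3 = (h - 3)*(h - 1)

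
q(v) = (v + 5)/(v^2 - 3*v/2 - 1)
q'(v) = (3/2 - 2*v)*(v + 5)/(v^2 - 3*v/2 - 1)^2 + 1/(v^2 - 3*v/2 - 1)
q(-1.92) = 0.55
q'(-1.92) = 0.71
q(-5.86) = -0.02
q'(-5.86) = 0.02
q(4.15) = 0.92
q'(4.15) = -0.52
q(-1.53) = 0.95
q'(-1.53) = 1.47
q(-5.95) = -0.02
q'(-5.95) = 0.02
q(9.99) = 0.18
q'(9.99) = -0.03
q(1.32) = -5.11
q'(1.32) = -5.51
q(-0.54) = 43.90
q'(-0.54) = 1124.57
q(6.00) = 0.42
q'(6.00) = -0.13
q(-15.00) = -0.04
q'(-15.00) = 0.00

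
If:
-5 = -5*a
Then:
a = 1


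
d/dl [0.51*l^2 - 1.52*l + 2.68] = 1.02*l - 1.52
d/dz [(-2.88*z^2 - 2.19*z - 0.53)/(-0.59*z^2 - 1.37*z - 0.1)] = (2.6535*z^2 - 0.0493999999999999*z - 0.5071)/(0.3481*z^4 + 1.6166*z^3 + 1.9949*z^2 + 0.274*z + 0.01)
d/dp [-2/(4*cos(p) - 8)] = -sin(p)/(2*(cos(p) - 2)^2)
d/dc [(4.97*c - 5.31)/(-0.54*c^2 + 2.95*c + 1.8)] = (2.6838*c^2 - 5.7348*c + 24.6105)/(0.2916*c^4 - 3.186*c^3 + 6.7585*c^2 + 10.62*c + 3.24)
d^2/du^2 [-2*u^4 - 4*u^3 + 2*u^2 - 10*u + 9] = -24*u^2 - 24*u + 4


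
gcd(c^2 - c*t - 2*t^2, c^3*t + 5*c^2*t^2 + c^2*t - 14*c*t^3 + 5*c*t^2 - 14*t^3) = -c + 2*t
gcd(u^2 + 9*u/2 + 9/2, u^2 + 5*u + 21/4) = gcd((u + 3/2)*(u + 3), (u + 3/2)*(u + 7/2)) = u + 3/2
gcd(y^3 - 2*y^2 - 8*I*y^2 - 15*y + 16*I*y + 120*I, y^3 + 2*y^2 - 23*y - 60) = y^2 - 2*y - 15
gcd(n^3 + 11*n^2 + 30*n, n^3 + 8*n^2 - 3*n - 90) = n^2 + 11*n + 30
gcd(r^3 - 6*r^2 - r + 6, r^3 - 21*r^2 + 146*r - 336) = r - 6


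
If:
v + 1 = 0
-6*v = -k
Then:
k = -6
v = -1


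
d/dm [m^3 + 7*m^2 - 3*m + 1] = 3*m^2 + 14*m - 3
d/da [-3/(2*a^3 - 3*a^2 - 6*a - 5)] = 18*(a^2 - a - 1)/(-2*a^3 + 3*a^2 + 6*a + 5)^2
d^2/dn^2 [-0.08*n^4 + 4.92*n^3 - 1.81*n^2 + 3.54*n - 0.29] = -0.96*n^2 + 29.52*n - 3.62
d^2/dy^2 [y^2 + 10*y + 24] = 2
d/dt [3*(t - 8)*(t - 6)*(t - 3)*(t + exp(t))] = 3*t^3*exp(t) + 12*t^3 - 42*t^2*exp(t) - 153*t^2 + 168*t*exp(t) + 540*t - 162*exp(t) - 432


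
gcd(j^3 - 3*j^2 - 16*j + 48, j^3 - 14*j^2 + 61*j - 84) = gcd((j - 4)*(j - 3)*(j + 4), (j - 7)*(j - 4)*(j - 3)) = j^2 - 7*j + 12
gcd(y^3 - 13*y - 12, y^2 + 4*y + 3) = y^2 + 4*y + 3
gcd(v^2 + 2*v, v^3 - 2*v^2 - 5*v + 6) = v + 2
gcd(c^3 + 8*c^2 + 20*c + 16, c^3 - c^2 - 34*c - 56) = c^2 + 6*c + 8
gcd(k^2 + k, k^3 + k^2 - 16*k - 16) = k + 1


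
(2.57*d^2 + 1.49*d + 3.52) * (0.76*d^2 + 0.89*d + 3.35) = 1.9532*d^4 + 3.4197*d^3 + 12.6108*d^2 + 8.1243*d + 11.792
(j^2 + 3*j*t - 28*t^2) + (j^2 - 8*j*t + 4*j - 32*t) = 2*j^2 - 5*j*t + 4*j - 28*t^2 - 32*t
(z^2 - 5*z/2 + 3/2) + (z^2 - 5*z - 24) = 2*z^2 - 15*z/2 - 45/2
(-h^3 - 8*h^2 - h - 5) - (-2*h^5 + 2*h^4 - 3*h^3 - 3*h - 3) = 2*h^5 - 2*h^4 + 2*h^3 - 8*h^2 + 2*h - 2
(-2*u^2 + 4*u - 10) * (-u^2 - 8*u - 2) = 2*u^4 + 12*u^3 - 18*u^2 + 72*u + 20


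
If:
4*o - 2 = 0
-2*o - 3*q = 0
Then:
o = 1/2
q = -1/3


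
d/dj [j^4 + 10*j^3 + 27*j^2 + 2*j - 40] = 4*j^3 + 30*j^2 + 54*j + 2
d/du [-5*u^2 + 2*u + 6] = 2 - 10*u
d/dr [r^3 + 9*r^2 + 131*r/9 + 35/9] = 3*r^2 + 18*r + 131/9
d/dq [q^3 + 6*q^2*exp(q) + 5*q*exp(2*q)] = 6*q^2*exp(q) + 3*q^2 + 10*q*exp(2*q) + 12*q*exp(q) + 5*exp(2*q)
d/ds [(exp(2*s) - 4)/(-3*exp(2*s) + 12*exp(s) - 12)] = 4*exp(s)/(3*(exp(2*s) - 4*exp(s) + 4))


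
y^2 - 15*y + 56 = (y - 8)*(y - 7)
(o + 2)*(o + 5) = o^2 + 7*o + 10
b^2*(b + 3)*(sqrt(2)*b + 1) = sqrt(2)*b^4 + b^3 + 3*sqrt(2)*b^3 + 3*b^2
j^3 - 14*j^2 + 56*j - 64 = (j - 8)*(j - 4)*(j - 2)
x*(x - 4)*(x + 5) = x^3 + x^2 - 20*x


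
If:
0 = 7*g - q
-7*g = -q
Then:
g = q/7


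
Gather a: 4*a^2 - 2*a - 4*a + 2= 4*a^2 - 6*a + 2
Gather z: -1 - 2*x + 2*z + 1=-2*x + 2*z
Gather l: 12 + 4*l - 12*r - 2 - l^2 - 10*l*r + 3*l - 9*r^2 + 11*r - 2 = -l^2 + l*(7 - 10*r) - 9*r^2 - r + 8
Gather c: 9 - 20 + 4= -7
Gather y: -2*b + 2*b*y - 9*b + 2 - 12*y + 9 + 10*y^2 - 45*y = -11*b + 10*y^2 + y*(2*b - 57) + 11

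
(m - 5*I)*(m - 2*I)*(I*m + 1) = I*m^3 + 8*m^2 - 17*I*m - 10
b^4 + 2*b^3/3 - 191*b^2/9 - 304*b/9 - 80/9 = (b - 5)*(b + 1/3)*(b + 4/3)*(b + 4)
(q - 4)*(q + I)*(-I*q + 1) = -I*q^3 + 2*q^2 + 4*I*q^2 - 8*q + I*q - 4*I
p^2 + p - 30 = (p - 5)*(p + 6)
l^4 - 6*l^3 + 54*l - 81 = (l - 3)^3*(l + 3)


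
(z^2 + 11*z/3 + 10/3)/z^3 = (3*z^2 + 11*z + 10)/(3*z^3)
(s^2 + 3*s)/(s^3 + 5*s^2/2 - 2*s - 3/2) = 2*s/(2*s^2 - s - 1)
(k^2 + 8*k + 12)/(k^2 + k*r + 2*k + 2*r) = (k + 6)/(k + r)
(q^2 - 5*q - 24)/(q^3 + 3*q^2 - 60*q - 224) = (q + 3)/(q^2 + 11*q + 28)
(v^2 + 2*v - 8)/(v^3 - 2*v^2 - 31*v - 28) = (v - 2)/(v^2 - 6*v - 7)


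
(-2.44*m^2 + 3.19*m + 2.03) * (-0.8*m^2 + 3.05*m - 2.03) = 1.952*m^4 - 9.994*m^3 + 13.0587*m^2 - 0.2842*m - 4.1209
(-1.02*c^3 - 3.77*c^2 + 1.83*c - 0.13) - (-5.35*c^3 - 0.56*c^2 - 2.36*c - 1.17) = 4.33*c^3 - 3.21*c^2 + 4.19*c + 1.04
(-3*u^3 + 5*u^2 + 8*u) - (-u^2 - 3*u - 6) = -3*u^3 + 6*u^2 + 11*u + 6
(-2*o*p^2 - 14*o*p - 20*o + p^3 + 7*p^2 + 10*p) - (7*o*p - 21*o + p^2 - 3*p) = -2*o*p^2 - 21*o*p + o + p^3 + 6*p^2 + 13*p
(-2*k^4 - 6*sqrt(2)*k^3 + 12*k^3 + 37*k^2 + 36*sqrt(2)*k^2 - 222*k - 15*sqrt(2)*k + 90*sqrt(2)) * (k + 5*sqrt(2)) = -2*k^5 - 16*sqrt(2)*k^4 + 12*k^4 - 23*k^3 + 96*sqrt(2)*k^3 + 138*k^2 + 170*sqrt(2)*k^2 - 1020*sqrt(2)*k - 150*k + 900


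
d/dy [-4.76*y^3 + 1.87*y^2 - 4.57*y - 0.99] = -14.28*y^2 + 3.74*y - 4.57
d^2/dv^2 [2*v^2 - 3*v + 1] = 4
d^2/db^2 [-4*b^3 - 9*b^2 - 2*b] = -24*b - 18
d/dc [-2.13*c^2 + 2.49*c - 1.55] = 2.49 - 4.26*c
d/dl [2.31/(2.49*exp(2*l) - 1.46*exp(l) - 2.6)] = (3.3726 - 11.5038*exp(l))*exp(l)/(-2.49*exp(2*l) + 1.46*exp(l) + 2.6)^2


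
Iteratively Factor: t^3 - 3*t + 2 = (t + 2)*(t^2 - 2*t + 1) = (t - 1)*(t + 2)*(t - 1)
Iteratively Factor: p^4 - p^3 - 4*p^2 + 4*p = (p + 2)*(p^3 - 3*p^2 + 2*p) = p*(p + 2)*(p^2 - 3*p + 2) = p*(p - 1)*(p + 2)*(p - 2)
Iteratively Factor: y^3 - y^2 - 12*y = (y + 3)*(y^2 - 4*y) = (y - 4)*(y + 3)*(y)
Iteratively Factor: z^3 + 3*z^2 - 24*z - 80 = (z + 4)*(z^2 - z - 20) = (z + 4)^2*(z - 5)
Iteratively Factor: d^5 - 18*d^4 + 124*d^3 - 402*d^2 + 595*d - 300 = (d - 3)*(d^4 - 15*d^3 + 79*d^2 - 165*d + 100) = (d - 5)*(d - 3)*(d^3 - 10*d^2 + 29*d - 20) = (d - 5)*(d - 3)*(d - 1)*(d^2 - 9*d + 20) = (d - 5)*(d - 4)*(d - 3)*(d - 1)*(d - 5)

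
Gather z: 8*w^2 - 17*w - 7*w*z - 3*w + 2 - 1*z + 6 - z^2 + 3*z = 8*w^2 - 20*w - z^2 + z*(2 - 7*w) + 8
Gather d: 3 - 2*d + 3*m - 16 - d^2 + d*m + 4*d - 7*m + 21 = -d^2 + d*(m + 2) - 4*m + 8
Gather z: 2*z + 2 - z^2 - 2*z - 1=1 - z^2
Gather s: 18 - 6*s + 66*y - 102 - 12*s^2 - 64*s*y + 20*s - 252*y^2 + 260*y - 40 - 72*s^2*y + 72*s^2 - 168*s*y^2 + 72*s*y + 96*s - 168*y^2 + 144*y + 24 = s^2*(60 - 72*y) + s*(-168*y^2 + 8*y + 110) - 420*y^2 + 470*y - 100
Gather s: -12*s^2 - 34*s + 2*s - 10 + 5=-12*s^2 - 32*s - 5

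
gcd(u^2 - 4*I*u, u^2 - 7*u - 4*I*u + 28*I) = u - 4*I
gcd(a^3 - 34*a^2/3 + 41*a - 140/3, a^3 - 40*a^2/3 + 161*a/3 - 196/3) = a^2 - 19*a/3 + 28/3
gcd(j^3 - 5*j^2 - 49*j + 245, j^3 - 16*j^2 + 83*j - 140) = j^2 - 12*j + 35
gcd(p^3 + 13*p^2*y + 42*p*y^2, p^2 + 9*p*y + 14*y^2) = p + 7*y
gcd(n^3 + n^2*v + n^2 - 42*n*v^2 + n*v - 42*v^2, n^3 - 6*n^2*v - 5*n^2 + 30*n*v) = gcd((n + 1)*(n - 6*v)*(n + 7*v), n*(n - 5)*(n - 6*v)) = -n + 6*v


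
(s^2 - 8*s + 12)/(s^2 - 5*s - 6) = (s - 2)/(s + 1)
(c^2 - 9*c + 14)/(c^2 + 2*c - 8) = (c - 7)/(c + 4)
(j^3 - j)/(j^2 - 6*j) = (j^2 - 1)/(j - 6)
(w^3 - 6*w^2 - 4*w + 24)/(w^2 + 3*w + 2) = (w^2 - 8*w + 12)/(w + 1)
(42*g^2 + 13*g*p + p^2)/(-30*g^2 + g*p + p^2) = (7*g + p)/(-5*g + p)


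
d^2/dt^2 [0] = 0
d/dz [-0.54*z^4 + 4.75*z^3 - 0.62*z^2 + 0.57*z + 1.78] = -2.16*z^3 + 14.25*z^2 - 1.24*z + 0.57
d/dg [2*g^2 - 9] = 4*g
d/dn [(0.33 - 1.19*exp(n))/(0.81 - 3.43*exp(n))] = 0.168*exp(n)/(3.43*exp(n) - 0.81)^2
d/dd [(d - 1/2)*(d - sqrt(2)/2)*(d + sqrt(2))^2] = 4*d^3 - 3*d^2/2 + 9*sqrt(2)*d^2/2 - 3*sqrt(2)*d/2 - sqrt(2)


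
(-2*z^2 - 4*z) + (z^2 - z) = -z^2 - 5*z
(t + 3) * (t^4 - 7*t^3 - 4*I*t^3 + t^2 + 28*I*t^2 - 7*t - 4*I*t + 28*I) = t^5 - 4*t^4 - 4*I*t^4 - 20*t^3 + 16*I*t^3 - 4*t^2 + 80*I*t^2 - 21*t + 16*I*t + 84*I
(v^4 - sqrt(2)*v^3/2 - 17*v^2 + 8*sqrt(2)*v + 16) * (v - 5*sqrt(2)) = v^5 - 11*sqrt(2)*v^4/2 - 12*v^3 + 93*sqrt(2)*v^2 - 64*v - 80*sqrt(2)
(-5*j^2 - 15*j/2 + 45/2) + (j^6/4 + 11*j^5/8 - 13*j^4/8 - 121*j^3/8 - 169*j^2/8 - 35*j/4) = j^6/4 + 11*j^5/8 - 13*j^4/8 - 121*j^3/8 - 209*j^2/8 - 65*j/4 + 45/2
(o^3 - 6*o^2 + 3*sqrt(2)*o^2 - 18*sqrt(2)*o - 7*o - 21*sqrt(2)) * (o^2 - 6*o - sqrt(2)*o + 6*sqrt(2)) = o^5 - 12*o^4 + 2*sqrt(2)*o^4 - 24*sqrt(2)*o^3 + 23*o^3 + 58*sqrt(2)*o^2 + 114*o^2 - 174*o + 84*sqrt(2)*o - 252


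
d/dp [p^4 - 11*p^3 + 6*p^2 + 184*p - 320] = 4*p^3 - 33*p^2 + 12*p + 184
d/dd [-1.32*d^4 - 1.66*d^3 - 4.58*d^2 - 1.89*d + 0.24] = -5.28*d^3 - 4.98*d^2 - 9.16*d - 1.89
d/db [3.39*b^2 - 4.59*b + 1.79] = 6.78*b - 4.59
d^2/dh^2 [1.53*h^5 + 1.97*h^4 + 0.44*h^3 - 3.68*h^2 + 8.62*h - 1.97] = 30.6*h^3 + 23.64*h^2 + 2.64*h - 7.36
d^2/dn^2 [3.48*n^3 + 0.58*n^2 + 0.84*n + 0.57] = 20.88*n + 1.16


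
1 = 1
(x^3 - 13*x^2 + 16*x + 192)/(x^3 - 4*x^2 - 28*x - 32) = (x^2 - 5*x - 24)/(x^2 + 4*x + 4)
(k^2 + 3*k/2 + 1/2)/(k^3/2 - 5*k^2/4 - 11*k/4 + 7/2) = 2*(2*k^2 + 3*k + 1)/(2*k^3 - 5*k^2 - 11*k + 14)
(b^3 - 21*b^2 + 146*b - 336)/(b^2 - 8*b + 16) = (b^3 - 21*b^2 + 146*b - 336)/(b^2 - 8*b + 16)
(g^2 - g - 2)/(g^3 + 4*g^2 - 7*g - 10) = 1/(g + 5)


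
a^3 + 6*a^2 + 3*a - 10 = (a - 1)*(a + 2)*(a + 5)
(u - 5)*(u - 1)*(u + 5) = u^3 - u^2 - 25*u + 25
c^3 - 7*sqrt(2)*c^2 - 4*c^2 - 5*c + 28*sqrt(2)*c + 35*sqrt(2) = (c - 5)*(c + 1)*(c - 7*sqrt(2))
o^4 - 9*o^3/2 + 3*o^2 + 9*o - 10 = (o - 5/2)*(o - 2)*(o - sqrt(2))*(o + sqrt(2))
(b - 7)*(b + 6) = b^2 - b - 42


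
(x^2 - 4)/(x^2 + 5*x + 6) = (x - 2)/(x + 3)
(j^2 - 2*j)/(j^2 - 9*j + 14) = j/(j - 7)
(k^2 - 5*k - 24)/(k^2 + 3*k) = (k - 8)/k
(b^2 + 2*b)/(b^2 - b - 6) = b/(b - 3)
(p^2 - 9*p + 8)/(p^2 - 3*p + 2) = (p - 8)/(p - 2)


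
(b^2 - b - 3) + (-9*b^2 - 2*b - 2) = -8*b^2 - 3*b - 5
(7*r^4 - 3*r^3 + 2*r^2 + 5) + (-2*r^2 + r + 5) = 7*r^4 - 3*r^3 + r + 10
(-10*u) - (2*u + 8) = -12*u - 8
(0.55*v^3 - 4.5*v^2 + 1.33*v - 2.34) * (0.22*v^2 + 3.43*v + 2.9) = 0.121*v^5 + 0.8965*v^4 - 13.5474*v^3 - 9.0029*v^2 - 4.1692*v - 6.786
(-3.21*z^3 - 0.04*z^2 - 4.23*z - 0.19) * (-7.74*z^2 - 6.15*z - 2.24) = 24.8454*z^5 + 20.0511*z^4 + 40.1766*z^3 + 27.5747*z^2 + 10.6437*z + 0.4256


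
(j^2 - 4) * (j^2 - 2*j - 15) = j^4 - 2*j^3 - 19*j^2 + 8*j + 60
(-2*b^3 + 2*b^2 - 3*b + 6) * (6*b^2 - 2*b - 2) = -12*b^5 + 16*b^4 - 18*b^3 + 38*b^2 - 6*b - 12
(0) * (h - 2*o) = 0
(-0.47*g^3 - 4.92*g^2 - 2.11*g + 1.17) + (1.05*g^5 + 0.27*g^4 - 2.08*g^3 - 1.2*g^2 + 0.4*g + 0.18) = 1.05*g^5 + 0.27*g^4 - 2.55*g^3 - 6.12*g^2 - 1.71*g + 1.35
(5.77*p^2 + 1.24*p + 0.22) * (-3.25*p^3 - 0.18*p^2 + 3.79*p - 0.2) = -18.7525*p^5 - 5.0686*p^4 + 20.9301*p^3 + 3.506*p^2 + 0.5858*p - 0.044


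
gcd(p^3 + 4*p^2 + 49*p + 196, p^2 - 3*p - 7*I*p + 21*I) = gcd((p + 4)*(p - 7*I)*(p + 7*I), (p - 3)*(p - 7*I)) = p - 7*I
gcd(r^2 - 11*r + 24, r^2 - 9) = r - 3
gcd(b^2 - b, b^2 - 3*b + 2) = b - 1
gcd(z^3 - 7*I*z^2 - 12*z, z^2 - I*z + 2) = 1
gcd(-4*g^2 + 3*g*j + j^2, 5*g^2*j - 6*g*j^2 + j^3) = g - j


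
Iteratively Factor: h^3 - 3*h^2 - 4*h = (h + 1)*(h^2 - 4*h) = (h - 4)*(h + 1)*(h)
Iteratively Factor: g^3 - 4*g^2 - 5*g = (g - 5)*(g^2 + g) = g*(g - 5)*(g + 1)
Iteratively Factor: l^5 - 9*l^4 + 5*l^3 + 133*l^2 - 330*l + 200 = (l + 4)*(l^4 - 13*l^3 + 57*l^2 - 95*l + 50) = (l - 5)*(l + 4)*(l^3 - 8*l^2 + 17*l - 10) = (l - 5)*(l - 1)*(l + 4)*(l^2 - 7*l + 10) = (l - 5)^2*(l - 1)*(l + 4)*(l - 2)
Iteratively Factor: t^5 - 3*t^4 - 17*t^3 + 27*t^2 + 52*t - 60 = (t - 1)*(t^4 - 2*t^3 - 19*t^2 + 8*t + 60) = (t - 2)*(t - 1)*(t^3 - 19*t - 30) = (t - 2)*(t - 1)*(t + 2)*(t^2 - 2*t - 15) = (t - 2)*(t - 1)*(t + 2)*(t + 3)*(t - 5)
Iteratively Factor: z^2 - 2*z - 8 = (z + 2)*(z - 4)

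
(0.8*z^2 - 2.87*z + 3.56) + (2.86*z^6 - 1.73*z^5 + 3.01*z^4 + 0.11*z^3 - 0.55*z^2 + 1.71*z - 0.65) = 2.86*z^6 - 1.73*z^5 + 3.01*z^4 + 0.11*z^3 + 0.25*z^2 - 1.16*z + 2.91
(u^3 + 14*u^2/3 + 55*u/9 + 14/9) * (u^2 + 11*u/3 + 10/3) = u^5 + 25*u^4/3 + 239*u^3/9 + 1067*u^2/27 + 704*u/27 + 140/27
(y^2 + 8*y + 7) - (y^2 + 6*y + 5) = 2*y + 2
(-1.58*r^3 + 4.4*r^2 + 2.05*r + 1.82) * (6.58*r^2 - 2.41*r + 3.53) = -10.3964*r^5 + 32.7598*r^4 - 2.6924*r^3 + 22.5671*r^2 + 2.8503*r + 6.4246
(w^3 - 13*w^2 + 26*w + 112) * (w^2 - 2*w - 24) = w^5 - 15*w^4 + 28*w^3 + 372*w^2 - 848*w - 2688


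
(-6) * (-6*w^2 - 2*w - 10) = 36*w^2 + 12*w + 60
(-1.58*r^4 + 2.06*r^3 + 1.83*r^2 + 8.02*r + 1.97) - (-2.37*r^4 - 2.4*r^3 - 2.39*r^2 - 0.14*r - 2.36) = 0.79*r^4 + 4.46*r^3 + 4.22*r^2 + 8.16*r + 4.33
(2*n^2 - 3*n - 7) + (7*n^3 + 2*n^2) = 7*n^3 + 4*n^2 - 3*n - 7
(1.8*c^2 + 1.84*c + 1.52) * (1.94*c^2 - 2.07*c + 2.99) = 3.492*c^4 - 0.1564*c^3 + 4.522*c^2 + 2.3552*c + 4.5448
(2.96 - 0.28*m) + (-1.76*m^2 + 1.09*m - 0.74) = -1.76*m^2 + 0.81*m + 2.22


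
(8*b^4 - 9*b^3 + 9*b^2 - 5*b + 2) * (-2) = -16*b^4 + 18*b^3 - 18*b^2 + 10*b - 4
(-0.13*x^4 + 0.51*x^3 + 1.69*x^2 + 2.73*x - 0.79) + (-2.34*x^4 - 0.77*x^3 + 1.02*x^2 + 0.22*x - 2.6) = -2.47*x^4 - 0.26*x^3 + 2.71*x^2 + 2.95*x - 3.39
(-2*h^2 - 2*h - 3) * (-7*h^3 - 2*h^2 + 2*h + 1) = 14*h^5 + 18*h^4 + 21*h^3 - 8*h - 3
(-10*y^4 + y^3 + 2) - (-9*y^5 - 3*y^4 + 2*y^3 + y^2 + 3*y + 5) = 9*y^5 - 7*y^4 - y^3 - y^2 - 3*y - 3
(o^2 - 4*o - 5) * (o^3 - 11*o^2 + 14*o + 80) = o^5 - 15*o^4 + 53*o^3 + 79*o^2 - 390*o - 400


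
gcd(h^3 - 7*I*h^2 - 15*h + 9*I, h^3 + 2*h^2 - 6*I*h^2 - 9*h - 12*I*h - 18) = h^2 - 6*I*h - 9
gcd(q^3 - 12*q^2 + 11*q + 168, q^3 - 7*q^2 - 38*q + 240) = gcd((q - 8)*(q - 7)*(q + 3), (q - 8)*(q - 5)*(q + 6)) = q - 8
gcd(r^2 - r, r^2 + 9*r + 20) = 1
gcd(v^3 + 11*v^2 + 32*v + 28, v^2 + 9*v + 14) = v^2 + 9*v + 14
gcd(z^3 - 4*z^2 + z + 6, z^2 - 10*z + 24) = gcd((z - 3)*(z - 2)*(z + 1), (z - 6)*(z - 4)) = 1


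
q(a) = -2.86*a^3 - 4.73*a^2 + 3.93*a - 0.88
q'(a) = -8.58*a^2 - 9.46*a + 3.93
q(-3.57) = 54.93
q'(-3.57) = -71.65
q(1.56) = -17.12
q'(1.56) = -31.71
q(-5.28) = 267.49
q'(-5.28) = -185.32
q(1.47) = -14.41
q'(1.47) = -28.52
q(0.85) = -2.71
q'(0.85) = -10.31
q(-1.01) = -6.73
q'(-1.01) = 4.73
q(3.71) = -197.45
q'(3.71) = -149.26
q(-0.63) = -4.52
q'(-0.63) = 6.48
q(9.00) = -2433.58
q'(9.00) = -776.19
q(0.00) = -0.88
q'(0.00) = 3.93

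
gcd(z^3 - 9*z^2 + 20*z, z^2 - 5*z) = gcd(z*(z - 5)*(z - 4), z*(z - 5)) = z^2 - 5*z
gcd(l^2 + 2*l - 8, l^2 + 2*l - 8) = l^2 + 2*l - 8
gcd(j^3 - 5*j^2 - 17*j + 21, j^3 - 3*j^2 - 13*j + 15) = j^2 + 2*j - 3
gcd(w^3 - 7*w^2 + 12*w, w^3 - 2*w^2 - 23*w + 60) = w^2 - 7*w + 12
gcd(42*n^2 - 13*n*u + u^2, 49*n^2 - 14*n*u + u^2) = -7*n + u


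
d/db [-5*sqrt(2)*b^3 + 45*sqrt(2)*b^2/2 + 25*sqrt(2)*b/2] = sqrt(2)*(-15*b^2 + 45*b + 25/2)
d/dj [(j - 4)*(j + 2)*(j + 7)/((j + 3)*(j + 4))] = (j^4 + 14*j^3 + 93*j^2 + 232*j + 128)/(j^4 + 14*j^3 + 73*j^2 + 168*j + 144)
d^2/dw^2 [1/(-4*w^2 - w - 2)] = 2*(16*w^2 + 4*w - (8*w + 1)^2 + 8)/(4*w^2 + w + 2)^3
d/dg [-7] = 0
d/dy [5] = 0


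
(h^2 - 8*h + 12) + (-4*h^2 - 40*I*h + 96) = -3*h^2 - 8*h - 40*I*h + 108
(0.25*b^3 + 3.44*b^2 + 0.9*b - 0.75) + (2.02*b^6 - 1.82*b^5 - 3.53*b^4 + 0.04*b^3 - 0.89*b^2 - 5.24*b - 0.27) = 2.02*b^6 - 1.82*b^5 - 3.53*b^4 + 0.29*b^3 + 2.55*b^2 - 4.34*b - 1.02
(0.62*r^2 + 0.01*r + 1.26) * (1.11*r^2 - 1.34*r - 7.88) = 0.6882*r^4 - 0.8197*r^3 - 3.5004*r^2 - 1.7672*r - 9.9288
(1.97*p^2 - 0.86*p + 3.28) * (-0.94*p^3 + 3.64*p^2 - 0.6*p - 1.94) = -1.8518*p^5 + 7.9792*p^4 - 7.3956*p^3 + 8.6334*p^2 - 0.2996*p - 6.3632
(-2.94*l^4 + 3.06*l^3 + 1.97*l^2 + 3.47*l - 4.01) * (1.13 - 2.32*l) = 6.8208*l^5 - 10.4214*l^4 - 1.1126*l^3 - 5.8243*l^2 + 13.2243*l - 4.5313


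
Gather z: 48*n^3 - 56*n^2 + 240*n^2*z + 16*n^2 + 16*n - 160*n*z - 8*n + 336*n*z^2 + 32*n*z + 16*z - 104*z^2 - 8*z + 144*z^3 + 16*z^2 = 48*n^3 - 40*n^2 + 8*n + 144*z^3 + z^2*(336*n - 88) + z*(240*n^2 - 128*n + 8)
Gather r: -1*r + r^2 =r^2 - r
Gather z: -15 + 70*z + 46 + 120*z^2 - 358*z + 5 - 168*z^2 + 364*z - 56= -48*z^2 + 76*z - 20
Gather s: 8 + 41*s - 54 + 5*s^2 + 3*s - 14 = 5*s^2 + 44*s - 60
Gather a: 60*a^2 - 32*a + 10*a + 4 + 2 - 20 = 60*a^2 - 22*a - 14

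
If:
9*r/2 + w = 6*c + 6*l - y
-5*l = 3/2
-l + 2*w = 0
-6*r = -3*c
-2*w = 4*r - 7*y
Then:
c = 45/97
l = -3/10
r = 45/194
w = -3/20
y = 87/970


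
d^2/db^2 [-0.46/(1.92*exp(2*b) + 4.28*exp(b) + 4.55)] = ((3.5328*exp(b) + 1.9688)*(1.92*exp(2*b) + 4.28*exp(b) + 4.55) - 0.46*(3.84*exp(b) + 4.28)*(7.68*exp(b) + 8.56)*exp(b))*exp(b)/(1.92*exp(2*b) + 4.28*exp(b) + 4.55)^3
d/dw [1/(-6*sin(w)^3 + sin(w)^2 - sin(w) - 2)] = (18*sin(w)^2 - 2*sin(w) + 1)*cos(w)/(6*sin(w)^3 - sin(w)^2 + sin(w) + 2)^2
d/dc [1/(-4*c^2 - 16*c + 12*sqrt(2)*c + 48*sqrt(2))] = (2*c - 3*sqrt(2) + 4)/(4*(c^2 - 3*sqrt(2)*c + 4*c - 12*sqrt(2))^2)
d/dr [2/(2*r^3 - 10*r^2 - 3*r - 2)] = 2*(-6*r^2 + 20*r + 3)/(-2*r^3 + 10*r^2 + 3*r + 2)^2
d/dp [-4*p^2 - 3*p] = -8*p - 3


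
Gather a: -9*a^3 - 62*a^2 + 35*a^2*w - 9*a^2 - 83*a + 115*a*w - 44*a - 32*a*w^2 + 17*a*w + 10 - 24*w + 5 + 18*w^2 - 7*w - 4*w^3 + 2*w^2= -9*a^3 + a^2*(35*w - 71) + a*(-32*w^2 + 132*w - 127) - 4*w^3 + 20*w^2 - 31*w + 15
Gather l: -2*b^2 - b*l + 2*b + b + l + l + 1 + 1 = -2*b^2 + 3*b + l*(2 - b) + 2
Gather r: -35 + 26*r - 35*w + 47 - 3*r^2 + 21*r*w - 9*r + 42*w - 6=-3*r^2 + r*(21*w + 17) + 7*w + 6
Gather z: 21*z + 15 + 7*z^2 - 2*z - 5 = 7*z^2 + 19*z + 10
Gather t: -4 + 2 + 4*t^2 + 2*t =4*t^2 + 2*t - 2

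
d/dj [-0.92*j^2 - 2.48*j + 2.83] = -1.84*j - 2.48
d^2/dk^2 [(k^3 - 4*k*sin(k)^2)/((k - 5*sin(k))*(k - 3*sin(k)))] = 2*(-4*k^6*sin(k) + 6*k^5*sin(k)^2 + 45*k^5 + 132*k^4*sin(k)^3 - 90*k^4*sin(k)*cos(k) - 360*k^4*sin(k) - 442*k^3*sin(k)^4 + 720*k^3*sin(k)^2*cos(k) + 900*k^3*sin(k)^2 + 240*k^2*sin(k)^5 - 1710*k^2*sin(k)^3*cos(k) - 840*k^2*sin(k)^3 + 960*k*sin(k)^4*cos(k) + 855*k*sin(k)^4 - 480*sin(k)^5)/((k - 5*sin(k))^3*(k - 3*sin(k))^3)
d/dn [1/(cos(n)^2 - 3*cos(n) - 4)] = (2*cos(n) - 3)*sin(n)/(sin(n)^2 + 3*cos(n) + 3)^2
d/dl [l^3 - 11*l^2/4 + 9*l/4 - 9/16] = 3*l^2 - 11*l/2 + 9/4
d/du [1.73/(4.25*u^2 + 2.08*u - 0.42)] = (-14.705*u - 3.5984)/(4.25*u^2 + 2.08*u - 0.42)^2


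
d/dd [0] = 0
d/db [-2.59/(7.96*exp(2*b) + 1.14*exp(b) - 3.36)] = (41.2328*exp(b) + 2.9526)*exp(b)/(7.96*exp(2*b) + 1.14*exp(b) - 3.36)^2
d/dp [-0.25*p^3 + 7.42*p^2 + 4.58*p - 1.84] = -0.75*p^2 + 14.84*p + 4.58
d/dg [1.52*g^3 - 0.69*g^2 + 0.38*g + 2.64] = 4.56*g^2 - 1.38*g + 0.38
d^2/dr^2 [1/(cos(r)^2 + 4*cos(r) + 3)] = (-4*sin(r)^4 + 6*sin(r)^2 + 27*cos(r) - 3*cos(3*r) + 24)/((cos(r) + 1)^3*(cos(r) + 3)^3)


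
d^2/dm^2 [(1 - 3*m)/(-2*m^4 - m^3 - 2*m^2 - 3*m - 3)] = 2*((3*m - 1)*(8*m^3 + 3*m^2 + 4*m + 3)^2 - (24*m^3 + 9*m^2 + 12*m + (3*m - 1)*(12*m^2 + 3*m + 2) + 9)*(2*m^4 + m^3 + 2*m^2 + 3*m + 3))/(2*m^4 + m^3 + 2*m^2 + 3*m + 3)^3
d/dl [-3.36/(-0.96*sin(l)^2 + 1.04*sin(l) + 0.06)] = (3.4944 - 6.4512*sin(l))*cos(l)/(-0.96*sin(l)^2 + 1.04*sin(l) + 0.06)^2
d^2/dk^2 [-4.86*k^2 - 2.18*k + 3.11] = -9.72000000000000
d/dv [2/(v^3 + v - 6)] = 2*(-3*v^2 - 1)/(v^3 + v - 6)^2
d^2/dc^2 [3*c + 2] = 0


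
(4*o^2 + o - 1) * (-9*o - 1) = -36*o^3 - 13*o^2 + 8*o + 1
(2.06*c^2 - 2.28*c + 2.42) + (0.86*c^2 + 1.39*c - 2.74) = 2.92*c^2 - 0.89*c - 0.32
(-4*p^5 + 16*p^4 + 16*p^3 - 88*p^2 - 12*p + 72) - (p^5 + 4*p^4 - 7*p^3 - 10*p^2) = -5*p^5 + 12*p^4 + 23*p^3 - 78*p^2 - 12*p + 72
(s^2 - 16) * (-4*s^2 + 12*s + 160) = -4*s^4 + 12*s^3 + 224*s^2 - 192*s - 2560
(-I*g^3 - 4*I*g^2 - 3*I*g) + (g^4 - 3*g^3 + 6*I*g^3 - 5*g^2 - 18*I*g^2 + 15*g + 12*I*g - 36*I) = g^4 - 3*g^3 + 5*I*g^3 - 5*g^2 - 22*I*g^2 + 15*g + 9*I*g - 36*I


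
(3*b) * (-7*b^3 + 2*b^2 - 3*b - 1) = -21*b^4 + 6*b^3 - 9*b^2 - 3*b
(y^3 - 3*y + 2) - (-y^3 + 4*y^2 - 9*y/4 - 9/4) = 2*y^3 - 4*y^2 - 3*y/4 + 17/4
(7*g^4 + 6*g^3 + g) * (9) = 63*g^4 + 54*g^3 + 9*g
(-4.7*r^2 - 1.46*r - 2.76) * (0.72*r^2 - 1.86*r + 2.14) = -3.384*r^4 + 7.6908*r^3 - 9.3296*r^2 + 2.0092*r - 5.9064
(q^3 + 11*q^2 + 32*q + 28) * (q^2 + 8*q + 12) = q^5 + 19*q^4 + 132*q^3 + 416*q^2 + 608*q + 336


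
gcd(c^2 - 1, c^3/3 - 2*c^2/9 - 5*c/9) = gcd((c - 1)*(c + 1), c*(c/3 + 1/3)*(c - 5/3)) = c + 1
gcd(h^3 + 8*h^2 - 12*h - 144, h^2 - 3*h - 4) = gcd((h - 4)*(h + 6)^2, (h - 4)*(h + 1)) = h - 4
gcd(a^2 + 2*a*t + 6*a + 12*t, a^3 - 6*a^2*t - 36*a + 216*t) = a + 6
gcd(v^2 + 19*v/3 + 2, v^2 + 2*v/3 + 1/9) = v + 1/3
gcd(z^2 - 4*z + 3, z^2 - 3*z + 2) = z - 1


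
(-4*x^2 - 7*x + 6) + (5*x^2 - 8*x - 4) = x^2 - 15*x + 2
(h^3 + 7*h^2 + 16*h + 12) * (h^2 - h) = h^5 + 6*h^4 + 9*h^3 - 4*h^2 - 12*h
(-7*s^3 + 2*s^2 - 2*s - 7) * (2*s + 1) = -14*s^4 - 3*s^3 - 2*s^2 - 16*s - 7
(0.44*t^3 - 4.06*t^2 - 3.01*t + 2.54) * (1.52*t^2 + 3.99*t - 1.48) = 0.6688*t^5 - 4.4156*t^4 - 21.4258*t^3 - 2.1403*t^2 + 14.5894*t - 3.7592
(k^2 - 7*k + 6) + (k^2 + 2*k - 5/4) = 2*k^2 - 5*k + 19/4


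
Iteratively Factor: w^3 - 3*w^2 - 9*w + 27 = (w - 3)*(w^2 - 9) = (w - 3)*(w + 3)*(w - 3)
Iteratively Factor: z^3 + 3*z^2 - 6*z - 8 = (z - 2)*(z^2 + 5*z + 4) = (z - 2)*(z + 1)*(z + 4)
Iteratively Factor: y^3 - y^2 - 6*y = (y + 2)*(y^2 - 3*y) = y*(y + 2)*(y - 3)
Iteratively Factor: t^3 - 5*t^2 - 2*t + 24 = (t - 4)*(t^2 - t - 6) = (t - 4)*(t - 3)*(t + 2)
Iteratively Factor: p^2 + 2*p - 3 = (p - 1)*(p + 3)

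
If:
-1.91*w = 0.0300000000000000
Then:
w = -0.02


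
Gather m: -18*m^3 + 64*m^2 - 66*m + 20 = -18*m^3 + 64*m^2 - 66*m + 20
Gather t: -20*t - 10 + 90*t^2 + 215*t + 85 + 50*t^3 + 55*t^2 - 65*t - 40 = 50*t^3 + 145*t^2 + 130*t + 35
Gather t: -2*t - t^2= -t^2 - 2*t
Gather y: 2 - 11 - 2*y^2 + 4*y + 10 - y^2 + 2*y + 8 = -3*y^2 + 6*y + 9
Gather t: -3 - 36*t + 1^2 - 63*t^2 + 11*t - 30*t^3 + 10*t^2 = -30*t^3 - 53*t^2 - 25*t - 2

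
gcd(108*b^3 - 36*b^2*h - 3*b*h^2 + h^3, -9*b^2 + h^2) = 3*b - h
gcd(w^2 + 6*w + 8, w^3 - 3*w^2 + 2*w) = 1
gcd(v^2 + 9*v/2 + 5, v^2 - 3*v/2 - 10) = v + 5/2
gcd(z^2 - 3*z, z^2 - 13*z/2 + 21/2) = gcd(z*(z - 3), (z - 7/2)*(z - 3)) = z - 3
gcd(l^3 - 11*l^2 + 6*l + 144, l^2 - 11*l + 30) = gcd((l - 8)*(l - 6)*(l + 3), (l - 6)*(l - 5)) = l - 6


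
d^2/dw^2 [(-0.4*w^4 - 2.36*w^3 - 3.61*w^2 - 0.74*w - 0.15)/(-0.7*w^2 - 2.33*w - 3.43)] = (0.392000000000001*w^6 + 3.91440000000001*w^5 + 18.79176*w^4 + 54.389228*w^3 + 118.072164*w^2 + 157.398444*w + 74.022936)/(0.343*w^6 + 3.4251*w^5 + 16.44279*w^4 + 46.215317*w^3 + 80.569671*w^2 + 82.236651*w + 40.353607)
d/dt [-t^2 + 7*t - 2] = 7 - 2*t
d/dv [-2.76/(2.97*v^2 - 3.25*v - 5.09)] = (16.3944*v - 8.97)/(-2.97*v^2 + 3.25*v + 5.09)^2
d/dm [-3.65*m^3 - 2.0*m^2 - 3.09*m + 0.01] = -10.95*m^2 - 4.0*m - 3.09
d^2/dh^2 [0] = 0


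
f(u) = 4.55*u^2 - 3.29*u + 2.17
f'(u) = 9.1*u - 3.29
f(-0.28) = 3.45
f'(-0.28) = -5.84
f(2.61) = 24.58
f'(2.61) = 20.46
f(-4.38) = 103.87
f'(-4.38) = -43.15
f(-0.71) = 6.80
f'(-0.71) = -9.75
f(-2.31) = 34.05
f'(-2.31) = -24.31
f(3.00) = 33.25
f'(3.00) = 24.01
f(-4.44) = 106.47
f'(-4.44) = -43.69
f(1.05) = 3.73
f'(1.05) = 6.26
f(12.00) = 617.89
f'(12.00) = 105.91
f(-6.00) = 185.71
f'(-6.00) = -57.89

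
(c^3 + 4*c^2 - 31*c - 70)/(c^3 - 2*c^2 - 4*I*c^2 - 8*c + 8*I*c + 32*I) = (c^2 + 2*c - 35)/(c^2 - 4*c*(1 + I) + 16*I)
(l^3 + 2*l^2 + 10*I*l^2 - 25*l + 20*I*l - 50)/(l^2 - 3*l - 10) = (l^2 + 10*I*l - 25)/(l - 5)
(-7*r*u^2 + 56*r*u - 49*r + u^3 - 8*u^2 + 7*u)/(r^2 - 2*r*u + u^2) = (-7*r*u^2 + 56*r*u - 49*r + u^3 - 8*u^2 + 7*u)/(r^2 - 2*r*u + u^2)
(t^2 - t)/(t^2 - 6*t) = (t - 1)/(t - 6)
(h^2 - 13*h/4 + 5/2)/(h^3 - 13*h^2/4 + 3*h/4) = (4*h^2 - 13*h + 10)/(h*(4*h^2 - 13*h + 3))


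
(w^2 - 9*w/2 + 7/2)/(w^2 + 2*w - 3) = (w - 7/2)/(w + 3)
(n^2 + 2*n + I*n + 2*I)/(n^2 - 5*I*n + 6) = (n + 2)/(n - 6*I)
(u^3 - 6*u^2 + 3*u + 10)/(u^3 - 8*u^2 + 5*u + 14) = (u - 5)/(u - 7)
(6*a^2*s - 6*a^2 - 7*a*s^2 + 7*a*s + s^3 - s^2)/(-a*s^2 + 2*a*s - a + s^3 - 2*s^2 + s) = (-6*a + s)/(s - 1)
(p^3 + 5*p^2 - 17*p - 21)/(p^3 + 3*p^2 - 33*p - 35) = (p - 3)/(p - 5)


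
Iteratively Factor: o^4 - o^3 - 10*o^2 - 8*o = (o + 2)*(o^3 - 3*o^2 - 4*o) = (o - 4)*(o + 2)*(o^2 + o) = o*(o - 4)*(o + 2)*(o + 1)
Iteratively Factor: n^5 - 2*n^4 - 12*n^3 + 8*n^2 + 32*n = (n)*(n^4 - 2*n^3 - 12*n^2 + 8*n + 32) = n*(n - 4)*(n^3 + 2*n^2 - 4*n - 8) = n*(n - 4)*(n + 2)*(n^2 - 4) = n*(n - 4)*(n - 2)*(n + 2)*(n + 2)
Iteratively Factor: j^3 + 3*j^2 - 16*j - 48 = (j - 4)*(j^2 + 7*j + 12) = (j - 4)*(j + 4)*(j + 3)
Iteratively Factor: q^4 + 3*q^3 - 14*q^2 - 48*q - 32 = (q + 2)*(q^3 + q^2 - 16*q - 16) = (q + 1)*(q + 2)*(q^2 - 16) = (q + 1)*(q + 2)*(q + 4)*(q - 4)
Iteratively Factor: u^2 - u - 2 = (u - 2)*(u + 1)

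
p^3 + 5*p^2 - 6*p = p*(p - 1)*(p + 6)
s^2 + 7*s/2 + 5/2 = (s + 1)*(s + 5/2)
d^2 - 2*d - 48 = (d - 8)*(d + 6)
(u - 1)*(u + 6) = u^2 + 5*u - 6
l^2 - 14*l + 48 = (l - 8)*(l - 6)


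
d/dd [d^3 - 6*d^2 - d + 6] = 3*d^2 - 12*d - 1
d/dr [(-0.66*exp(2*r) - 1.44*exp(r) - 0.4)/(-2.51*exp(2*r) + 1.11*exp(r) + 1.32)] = (-4.347*exp(2*r) - 3.7504*exp(r) - 1.4568)*exp(r)/(6.3001*exp(4*r) - 5.5722*exp(3*r) - 5.3943*exp(2*r) + 2.9304*exp(r) + 1.7424)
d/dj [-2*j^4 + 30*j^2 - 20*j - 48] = -8*j^3 + 60*j - 20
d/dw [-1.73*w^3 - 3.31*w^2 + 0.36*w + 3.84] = -5.19*w^2 - 6.62*w + 0.36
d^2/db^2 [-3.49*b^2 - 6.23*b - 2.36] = -6.98000000000000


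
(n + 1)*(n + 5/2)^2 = n^3 + 6*n^2 + 45*n/4 + 25/4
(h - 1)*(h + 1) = h^2 - 1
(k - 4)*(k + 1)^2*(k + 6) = k^4 + 4*k^3 - 19*k^2 - 46*k - 24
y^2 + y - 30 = (y - 5)*(y + 6)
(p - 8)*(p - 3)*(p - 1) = p^3 - 12*p^2 + 35*p - 24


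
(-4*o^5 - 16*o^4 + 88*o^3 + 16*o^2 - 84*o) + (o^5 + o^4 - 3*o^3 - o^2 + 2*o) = -3*o^5 - 15*o^4 + 85*o^3 + 15*o^2 - 82*o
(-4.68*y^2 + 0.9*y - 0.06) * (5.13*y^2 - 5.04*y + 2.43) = -24.0084*y^4 + 28.2042*y^3 - 16.2162*y^2 + 2.4894*y - 0.1458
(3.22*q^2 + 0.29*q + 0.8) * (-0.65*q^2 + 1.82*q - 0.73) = -2.093*q^4 + 5.6719*q^3 - 2.3428*q^2 + 1.2443*q - 0.584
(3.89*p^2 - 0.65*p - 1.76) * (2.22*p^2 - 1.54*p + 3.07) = 8.6358*p^4 - 7.4336*p^3 + 9.0361*p^2 + 0.7149*p - 5.4032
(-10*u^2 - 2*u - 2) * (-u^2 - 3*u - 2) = 10*u^4 + 32*u^3 + 28*u^2 + 10*u + 4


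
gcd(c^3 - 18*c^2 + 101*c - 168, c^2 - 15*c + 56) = c^2 - 15*c + 56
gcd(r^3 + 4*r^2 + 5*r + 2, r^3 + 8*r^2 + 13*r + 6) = r^2 + 2*r + 1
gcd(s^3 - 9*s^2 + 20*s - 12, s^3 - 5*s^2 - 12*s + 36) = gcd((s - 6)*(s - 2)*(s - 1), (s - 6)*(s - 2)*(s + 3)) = s^2 - 8*s + 12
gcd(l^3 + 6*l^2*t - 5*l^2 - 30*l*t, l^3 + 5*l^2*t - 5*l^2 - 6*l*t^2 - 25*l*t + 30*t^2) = l^2 + 6*l*t - 5*l - 30*t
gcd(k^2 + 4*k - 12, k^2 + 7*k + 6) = k + 6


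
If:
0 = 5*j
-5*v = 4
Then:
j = 0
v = -4/5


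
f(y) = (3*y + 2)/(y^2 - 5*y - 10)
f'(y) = (5 - 2*y)*(3*y + 2)/(y^2 - 5*y - 10)^2 + 3/(y^2 - 5*y - 10)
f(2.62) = -0.61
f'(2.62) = -0.19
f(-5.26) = -0.31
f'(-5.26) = -0.04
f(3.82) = -0.93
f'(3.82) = -0.38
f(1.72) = -0.46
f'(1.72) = -0.15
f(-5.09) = -0.32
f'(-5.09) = -0.05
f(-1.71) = -2.12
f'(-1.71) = -10.09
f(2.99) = -0.69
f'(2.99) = -0.23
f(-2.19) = -0.80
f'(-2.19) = -0.78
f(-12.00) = -0.18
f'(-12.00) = -0.01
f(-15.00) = -0.15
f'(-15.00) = -0.00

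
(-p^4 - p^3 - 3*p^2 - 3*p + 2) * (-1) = p^4 + p^3 + 3*p^2 + 3*p - 2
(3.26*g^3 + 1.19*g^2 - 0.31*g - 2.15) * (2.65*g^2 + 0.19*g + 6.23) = 8.639*g^5 + 3.7729*g^4 + 19.7144*g^3 + 1.6573*g^2 - 2.3398*g - 13.3945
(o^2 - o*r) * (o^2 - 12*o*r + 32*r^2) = o^4 - 13*o^3*r + 44*o^2*r^2 - 32*o*r^3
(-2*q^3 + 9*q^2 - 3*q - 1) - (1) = -2*q^3 + 9*q^2 - 3*q - 2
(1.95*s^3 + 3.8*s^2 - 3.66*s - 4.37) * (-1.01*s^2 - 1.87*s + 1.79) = -1.9695*s^5 - 7.4845*s^4 + 0.0811000000000002*s^3 + 18.0599*s^2 + 1.6205*s - 7.8223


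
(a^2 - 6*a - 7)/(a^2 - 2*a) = (a^2 - 6*a - 7)/(a*(a - 2))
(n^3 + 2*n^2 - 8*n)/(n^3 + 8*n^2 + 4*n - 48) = n/(n + 6)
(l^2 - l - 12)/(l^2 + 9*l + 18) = (l - 4)/(l + 6)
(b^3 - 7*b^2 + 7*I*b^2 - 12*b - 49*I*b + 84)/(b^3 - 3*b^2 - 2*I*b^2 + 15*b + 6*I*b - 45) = (b^2 + b*(-7 + 4*I) - 28*I)/(b^2 - b*(3 + 5*I) + 15*I)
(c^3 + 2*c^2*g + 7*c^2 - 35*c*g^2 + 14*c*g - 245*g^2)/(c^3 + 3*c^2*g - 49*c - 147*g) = (c^2 + 2*c*g - 35*g^2)/(c^2 + 3*c*g - 7*c - 21*g)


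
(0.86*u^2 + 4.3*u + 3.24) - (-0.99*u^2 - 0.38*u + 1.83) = 1.85*u^2 + 4.68*u + 1.41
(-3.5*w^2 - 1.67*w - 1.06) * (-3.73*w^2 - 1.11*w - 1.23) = 13.055*w^4 + 10.1141*w^3 + 10.1125*w^2 + 3.2307*w + 1.3038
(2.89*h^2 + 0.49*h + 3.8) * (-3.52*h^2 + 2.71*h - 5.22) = -10.1728*h^4 + 6.1071*h^3 - 27.1339*h^2 + 7.7402*h - 19.836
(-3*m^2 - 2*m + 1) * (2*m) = -6*m^3 - 4*m^2 + 2*m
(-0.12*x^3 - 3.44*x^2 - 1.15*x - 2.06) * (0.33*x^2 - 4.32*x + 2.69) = -0.0396*x^5 - 0.6168*x^4 + 14.1585*x^3 - 4.9654*x^2 + 5.8057*x - 5.5414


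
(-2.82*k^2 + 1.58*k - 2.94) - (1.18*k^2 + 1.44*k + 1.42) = -4.0*k^2 + 0.14*k - 4.36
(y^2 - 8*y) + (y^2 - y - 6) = 2*y^2 - 9*y - 6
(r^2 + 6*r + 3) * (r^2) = r^4 + 6*r^3 + 3*r^2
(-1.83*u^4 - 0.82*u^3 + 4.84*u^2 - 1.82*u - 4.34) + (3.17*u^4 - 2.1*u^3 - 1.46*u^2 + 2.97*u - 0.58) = 1.34*u^4 - 2.92*u^3 + 3.38*u^2 + 1.15*u - 4.92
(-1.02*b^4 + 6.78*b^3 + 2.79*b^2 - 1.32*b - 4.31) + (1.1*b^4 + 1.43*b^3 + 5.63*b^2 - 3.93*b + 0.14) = 0.0800000000000001*b^4 + 8.21*b^3 + 8.42*b^2 - 5.25*b - 4.17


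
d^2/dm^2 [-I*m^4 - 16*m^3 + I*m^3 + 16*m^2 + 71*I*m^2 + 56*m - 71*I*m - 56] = -12*I*m^2 + 6*m*(-16 + I) + 32 + 142*I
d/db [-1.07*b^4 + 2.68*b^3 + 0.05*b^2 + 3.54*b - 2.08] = -4.28*b^3 + 8.04*b^2 + 0.1*b + 3.54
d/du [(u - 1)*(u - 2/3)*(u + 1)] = 3*u^2 - 4*u/3 - 1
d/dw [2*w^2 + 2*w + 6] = 4*w + 2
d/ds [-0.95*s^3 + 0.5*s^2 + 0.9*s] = -2.85*s^2 + 1.0*s + 0.9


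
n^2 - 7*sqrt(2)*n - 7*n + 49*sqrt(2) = (n - 7)*(n - 7*sqrt(2))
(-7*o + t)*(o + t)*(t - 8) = -7*o^2*t + 56*o^2 - 6*o*t^2 + 48*o*t + t^3 - 8*t^2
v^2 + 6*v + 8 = (v + 2)*(v + 4)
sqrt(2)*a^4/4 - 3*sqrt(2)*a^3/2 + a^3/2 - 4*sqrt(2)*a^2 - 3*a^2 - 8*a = a*(a/2 + 1)*(a - 8)*(sqrt(2)*a/2 + 1)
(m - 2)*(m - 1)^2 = m^3 - 4*m^2 + 5*m - 2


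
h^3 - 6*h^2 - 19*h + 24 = (h - 8)*(h - 1)*(h + 3)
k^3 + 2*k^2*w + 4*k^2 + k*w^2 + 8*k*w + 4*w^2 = (k + 4)*(k + w)^2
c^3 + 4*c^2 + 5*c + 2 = (c + 1)^2*(c + 2)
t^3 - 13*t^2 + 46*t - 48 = (t - 8)*(t - 3)*(t - 2)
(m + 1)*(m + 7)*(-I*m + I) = -I*m^3 - 7*I*m^2 + I*m + 7*I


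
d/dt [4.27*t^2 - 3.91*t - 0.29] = 8.54*t - 3.91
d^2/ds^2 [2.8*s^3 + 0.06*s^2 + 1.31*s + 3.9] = 16.8*s + 0.12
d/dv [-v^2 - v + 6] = -2*v - 1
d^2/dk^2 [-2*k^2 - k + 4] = -4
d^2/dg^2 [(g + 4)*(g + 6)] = 2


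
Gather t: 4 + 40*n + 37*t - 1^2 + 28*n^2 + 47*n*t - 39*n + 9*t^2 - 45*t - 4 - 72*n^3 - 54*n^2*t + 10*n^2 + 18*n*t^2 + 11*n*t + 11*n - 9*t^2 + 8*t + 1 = -72*n^3 + 38*n^2 + 18*n*t^2 + 12*n + t*(-54*n^2 + 58*n)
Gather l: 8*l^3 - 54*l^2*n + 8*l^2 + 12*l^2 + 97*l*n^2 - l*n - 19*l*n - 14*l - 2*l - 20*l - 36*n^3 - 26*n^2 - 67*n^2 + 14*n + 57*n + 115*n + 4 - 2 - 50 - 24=8*l^3 + l^2*(20 - 54*n) + l*(97*n^2 - 20*n - 36) - 36*n^3 - 93*n^2 + 186*n - 72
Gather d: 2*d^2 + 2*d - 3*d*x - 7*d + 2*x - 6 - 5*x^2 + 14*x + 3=2*d^2 + d*(-3*x - 5) - 5*x^2 + 16*x - 3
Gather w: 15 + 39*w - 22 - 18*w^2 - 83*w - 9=-18*w^2 - 44*w - 16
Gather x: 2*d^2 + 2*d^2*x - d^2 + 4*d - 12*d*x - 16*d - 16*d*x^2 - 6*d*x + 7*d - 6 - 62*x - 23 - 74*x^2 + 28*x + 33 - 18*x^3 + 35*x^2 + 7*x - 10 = d^2 - 5*d - 18*x^3 + x^2*(-16*d - 39) + x*(2*d^2 - 18*d - 27) - 6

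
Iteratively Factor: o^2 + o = (o)*(o + 1)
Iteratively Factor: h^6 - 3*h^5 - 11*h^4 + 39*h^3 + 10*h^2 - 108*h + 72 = (h - 2)*(h^5 - h^4 - 13*h^3 + 13*h^2 + 36*h - 36) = (h - 3)*(h - 2)*(h^4 + 2*h^3 - 7*h^2 - 8*h + 12) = (h - 3)*(h - 2)*(h + 2)*(h^3 - 7*h + 6) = (h - 3)*(h - 2)*(h + 2)*(h + 3)*(h^2 - 3*h + 2) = (h - 3)*(h - 2)^2*(h + 2)*(h + 3)*(h - 1)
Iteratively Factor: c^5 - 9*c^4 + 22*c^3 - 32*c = (c + 1)*(c^4 - 10*c^3 + 32*c^2 - 32*c) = (c - 2)*(c + 1)*(c^3 - 8*c^2 + 16*c) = (c - 4)*(c - 2)*(c + 1)*(c^2 - 4*c) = (c - 4)^2*(c - 2)*(c + 1)*(c)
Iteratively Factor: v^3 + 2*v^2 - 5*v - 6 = (v + 1)*(v^2 + v - 6) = (v + 1)*(v + 3)*(v - 2)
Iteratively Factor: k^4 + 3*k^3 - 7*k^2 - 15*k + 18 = (k + 3)*(k^3 - 7*k + 6) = (k - 1)*(k + 3)*(k^2 + k - 6) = (k - 1)*(k + 3)^2*(k - 2)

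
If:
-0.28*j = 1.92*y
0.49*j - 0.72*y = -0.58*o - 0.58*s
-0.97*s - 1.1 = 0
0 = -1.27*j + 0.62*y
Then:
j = 0.00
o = 1.13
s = -1.13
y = 0.00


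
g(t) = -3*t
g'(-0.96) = -3.00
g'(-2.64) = -3.00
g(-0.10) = 0.30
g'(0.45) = -3.00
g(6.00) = -18.00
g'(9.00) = -3.00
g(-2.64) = 7.92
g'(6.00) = -3.00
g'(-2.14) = -3.00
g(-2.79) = 8.37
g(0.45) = -1.35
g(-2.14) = 6.42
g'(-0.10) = -3.00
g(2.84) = -8.52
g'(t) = -3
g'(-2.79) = -3.00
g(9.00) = -27.00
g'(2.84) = -3.00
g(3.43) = -10.29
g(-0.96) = 2.88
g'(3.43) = -3.00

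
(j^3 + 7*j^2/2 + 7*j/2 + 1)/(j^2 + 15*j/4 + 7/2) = 2*(2*j^2 + 3*j + 1)/(4*j + 7)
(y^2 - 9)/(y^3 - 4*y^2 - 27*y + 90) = (y + 3)/(y^2 - y - 30)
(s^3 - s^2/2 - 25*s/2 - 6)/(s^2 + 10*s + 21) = (s^2 - 7*s/2 - 2)/(s + 7)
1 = 1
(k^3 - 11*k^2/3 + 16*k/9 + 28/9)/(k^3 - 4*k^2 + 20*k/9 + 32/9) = (3*k - 7)/(3*k - 8)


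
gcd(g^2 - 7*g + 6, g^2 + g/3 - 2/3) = 1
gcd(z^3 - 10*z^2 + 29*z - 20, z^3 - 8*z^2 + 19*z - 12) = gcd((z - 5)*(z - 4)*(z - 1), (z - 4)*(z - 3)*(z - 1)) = z^2 - 5*z + 4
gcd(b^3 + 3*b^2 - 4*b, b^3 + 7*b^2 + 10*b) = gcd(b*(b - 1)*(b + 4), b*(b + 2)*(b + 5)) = b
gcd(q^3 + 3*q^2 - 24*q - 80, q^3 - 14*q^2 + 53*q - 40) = q - 5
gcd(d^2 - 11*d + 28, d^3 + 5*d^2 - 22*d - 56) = d - 4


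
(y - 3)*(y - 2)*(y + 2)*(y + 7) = y^4 + 4*y^3 - 25*y^2 - 16*y + 84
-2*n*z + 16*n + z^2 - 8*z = (-2*n + z)*(z - 8)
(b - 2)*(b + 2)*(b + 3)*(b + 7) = b^4 + 10*b^3 + 17*b^2 - 40*b - 84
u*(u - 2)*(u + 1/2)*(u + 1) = u^4 - u^3/2 - 5*u^2/2 - u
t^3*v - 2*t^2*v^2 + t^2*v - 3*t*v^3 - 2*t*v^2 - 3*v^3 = (t - 3*v)*(t + v)*(t*v + v)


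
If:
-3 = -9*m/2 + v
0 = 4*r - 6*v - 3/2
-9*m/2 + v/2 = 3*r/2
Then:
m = 25/66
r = -69/44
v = -57/44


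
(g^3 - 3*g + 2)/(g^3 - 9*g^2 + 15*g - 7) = (g + 2)/(g - 7)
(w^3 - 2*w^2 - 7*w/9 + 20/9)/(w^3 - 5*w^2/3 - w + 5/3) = (w - 4/3)/(w - 1)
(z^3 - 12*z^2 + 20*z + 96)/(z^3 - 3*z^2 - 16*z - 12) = (z - 8)/(z + 1)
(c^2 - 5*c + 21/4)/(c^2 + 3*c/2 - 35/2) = (c - 3/2)/(c + 5)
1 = 1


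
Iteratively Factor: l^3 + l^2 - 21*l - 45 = (l + 3)*(l^2 - 2*l - 15) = (l - 5)*(l + 3)*(l + 3)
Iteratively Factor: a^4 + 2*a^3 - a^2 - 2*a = (a)*(a^3 + 2*a^2 - a - 2) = a*(a + 1)*(a^2 + a - 2) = a*(a - 1)*(a + 1)*(a + 2)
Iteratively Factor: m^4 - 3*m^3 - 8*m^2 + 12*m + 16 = (m - 2)*(m^3 - m^2 - 10*m - 8) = (m - 4)*(m - 2)*(m^2 + 3*m + 2) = (m - 4)*(m - 2)*(m + 2)*(m + 1)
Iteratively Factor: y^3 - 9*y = (y + 3)*(y^2 - 3*y) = y*(y + 3)*(y - 3)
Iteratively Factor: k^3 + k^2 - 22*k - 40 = (k + 4)*(k^2 - 3*k - 10) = (k + 2)*(k + 4)*(k - 5)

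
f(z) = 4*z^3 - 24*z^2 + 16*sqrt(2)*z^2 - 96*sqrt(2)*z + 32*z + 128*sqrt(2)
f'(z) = 12*z^2 - 48*z + 32*sqrt(2)*z - 96*sqrt(2) + 32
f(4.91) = 111.93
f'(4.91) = 172.05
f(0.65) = 114.09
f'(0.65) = -100.48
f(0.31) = 148.84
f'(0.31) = -103.46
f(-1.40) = 312.62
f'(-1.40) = -76.40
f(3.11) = -34.64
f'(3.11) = 3.76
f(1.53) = 33.37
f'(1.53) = -79.87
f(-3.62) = 348.91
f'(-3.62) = 63.43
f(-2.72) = 372.61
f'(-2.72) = -7.52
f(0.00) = 181.02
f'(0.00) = -103.76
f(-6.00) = -109.81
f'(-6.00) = 344.71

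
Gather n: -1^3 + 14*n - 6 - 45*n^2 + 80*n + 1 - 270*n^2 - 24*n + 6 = -315*n^2 + 70*n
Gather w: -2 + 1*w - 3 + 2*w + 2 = 3*w - 3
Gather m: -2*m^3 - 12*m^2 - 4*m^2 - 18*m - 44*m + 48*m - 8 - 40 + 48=-2*m^3 - 16*m^2 - 14*m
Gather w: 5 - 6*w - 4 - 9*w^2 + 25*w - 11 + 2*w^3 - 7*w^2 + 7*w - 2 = 2*w^3 - 16*w^2 + 26*w - 12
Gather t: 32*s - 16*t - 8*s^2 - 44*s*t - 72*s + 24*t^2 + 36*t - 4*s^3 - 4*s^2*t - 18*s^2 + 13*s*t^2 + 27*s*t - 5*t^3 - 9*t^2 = -4*s^3 - 26*s^2 - 40*s - 5*t^3 + t^2*(13*s + 15) + t*(-4*s^2 - 17*s + 20)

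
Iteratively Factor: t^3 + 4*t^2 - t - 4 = (t - 1)*(t^2 + 5*t + 4) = (t - 1)*(t + 1)*(t + 4)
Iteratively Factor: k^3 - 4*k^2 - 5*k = (k)*(k^2 - 4*k - 5) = k*(k - 5)*(k + 1)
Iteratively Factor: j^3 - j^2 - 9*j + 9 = (j - 1)*(j^2 - 9) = (j - 3)*(j - 1)*(j + 3)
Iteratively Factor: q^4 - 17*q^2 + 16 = (q + 4)*(q^3 - 4*q^2 - q + 4) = (q - 1)*(q + 4)*(q^2 - 3*q - 4) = (q - 1)*(q + 1)*(q + 4)*(q - 4)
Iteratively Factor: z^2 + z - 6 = (z + 3)*(z - 2)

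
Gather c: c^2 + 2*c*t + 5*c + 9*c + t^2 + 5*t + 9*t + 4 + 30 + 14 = c^2 + c*(2*t + 14) + t^2 + 14*t + 48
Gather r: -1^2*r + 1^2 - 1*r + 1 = 2 - 2*r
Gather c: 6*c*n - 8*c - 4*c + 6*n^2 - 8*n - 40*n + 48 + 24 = c*(6*n - 12) + 6*n^2 - 48*n + 72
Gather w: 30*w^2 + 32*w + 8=30*w^2 + 32*w + 8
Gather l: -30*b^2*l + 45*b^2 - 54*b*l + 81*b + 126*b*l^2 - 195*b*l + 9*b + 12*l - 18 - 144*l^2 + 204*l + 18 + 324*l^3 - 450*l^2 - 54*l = 45*b^2 + 90*b + 324*l^3 + l^2*(126*b - 594) + l*(-30*b^2 - 249*b + 162)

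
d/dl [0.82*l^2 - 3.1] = 1.64*l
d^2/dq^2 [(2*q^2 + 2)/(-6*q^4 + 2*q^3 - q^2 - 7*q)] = 4*(-108*q^8 + 36*q^7 - 358*q^6 + 432*q^5 - 120*q^4 - 61*q^3 + 39*q^2 - 21*q - 49)/(q^3*(216*q^9 - 216*q^8 + 180*q^7 + 676*q^6 - 474*q^5 + 330*q^4 + 799*q^3 - 273*q^2 + 147*q + 343))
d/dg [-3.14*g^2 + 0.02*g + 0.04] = 0.02 - 6.28*g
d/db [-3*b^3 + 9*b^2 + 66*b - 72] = -9*b^2 + 18*b + 66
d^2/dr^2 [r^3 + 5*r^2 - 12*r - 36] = 6*r + 10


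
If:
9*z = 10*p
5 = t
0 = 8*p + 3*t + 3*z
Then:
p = -45/34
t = 5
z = -25/17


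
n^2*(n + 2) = n^3 + 2*n^2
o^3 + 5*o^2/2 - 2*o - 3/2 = (o - 1)*(o + 1/2)*(o + 3)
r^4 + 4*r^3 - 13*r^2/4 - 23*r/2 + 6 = (r - 3/2)*(r - 1/2)*(r + 2)*(r + 4)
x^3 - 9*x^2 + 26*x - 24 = (x - 4)*(x - 3)*(x - 2)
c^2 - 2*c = c*(c - 2)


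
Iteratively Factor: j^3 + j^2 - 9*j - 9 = (j + 3)*(j^2 - 2*j - 3) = (j + 1)*(j + 3)*(j - 3)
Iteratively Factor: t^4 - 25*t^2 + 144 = (t + 4)*(t^3 - 4*t^2 - 9*t + 36) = (t + 3)*(t + 4)*(t^2 - 7*t + 12) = (t - 4)*(t + 3)*(t + 4)*(t - 3)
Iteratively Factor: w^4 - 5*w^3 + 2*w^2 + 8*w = (w)*(w^3 - 5*w^2 + 2*w + 8) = w*(w + 1)*(w^2 - 6*w + 8) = w*(w - 2)*(w + 1)*(w - 4)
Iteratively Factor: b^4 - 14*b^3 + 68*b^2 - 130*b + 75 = (b - 5)*(b^3 - 9*b^2 + 23*b - 15) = (b - 5)*(b - 1)*(b^2 - 8*b + 15) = (b - 5)*(b - 3)*(b - 1)*(b - 5)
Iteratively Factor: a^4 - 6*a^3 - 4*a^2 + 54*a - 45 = (a - 5)*(a^3 - a^2 - 9*a + 9) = (a - 5)*(a + 3)*(a^2 - 4*a + 3) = (a - 5)*(a - 3)*(a + 3)*(a - 1)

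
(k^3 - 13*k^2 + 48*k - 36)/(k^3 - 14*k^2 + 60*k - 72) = (k - 1)/(k - 2)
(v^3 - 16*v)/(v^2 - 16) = v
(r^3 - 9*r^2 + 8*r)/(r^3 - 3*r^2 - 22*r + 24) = r*(r - 8)/(r^2 - 2*r - 24)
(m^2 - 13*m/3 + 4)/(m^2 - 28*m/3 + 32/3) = (m - 3)/(m - 8)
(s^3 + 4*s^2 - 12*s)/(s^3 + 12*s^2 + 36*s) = (s - 2)/(s + 6)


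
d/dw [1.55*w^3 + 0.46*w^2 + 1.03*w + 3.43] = 4.65*w^2 + 0.92*w + 1.03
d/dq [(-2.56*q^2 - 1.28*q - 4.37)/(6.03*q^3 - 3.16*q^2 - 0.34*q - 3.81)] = (15.4368*q^4 + 15.4368*q^3 + 75.8789*q^2 - 8.1112*q + 3.391)/(36.3609*q^6 - 38.1096*q^5 + 5.8852*q^4 - 43.7998*q^3 + 24.1948*q^2 + 2.5908*q + 14.5161)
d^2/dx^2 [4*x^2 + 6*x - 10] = 8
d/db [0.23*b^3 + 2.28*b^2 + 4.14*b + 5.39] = 0.69*b^2 + 4.56*b + 4.14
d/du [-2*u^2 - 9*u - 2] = -4*u - 9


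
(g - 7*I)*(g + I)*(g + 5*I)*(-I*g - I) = -I*g^4 - g^3 - I*g^3 - g^2 - 37*I*g^2 + 35*g - 37*I*g + 35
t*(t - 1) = t^2 - t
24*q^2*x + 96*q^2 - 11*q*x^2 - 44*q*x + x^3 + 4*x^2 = (-8*q + x)*(-3*q + x)*(x + 4)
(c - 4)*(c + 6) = c^2 + 2*c - 24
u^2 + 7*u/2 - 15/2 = (u - 3/2)*(u + 5)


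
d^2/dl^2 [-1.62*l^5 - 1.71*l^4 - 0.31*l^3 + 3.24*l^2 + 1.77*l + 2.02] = -32.4*l^3 - 20.52*l^2 - 1.86*l + 6.48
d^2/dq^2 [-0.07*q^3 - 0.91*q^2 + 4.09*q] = -0.42*q - 1.82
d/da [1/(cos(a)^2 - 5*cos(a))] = (2*cos(a) - 5)*sin(a)/((cos(a) - 5)^2*cos(a)^2)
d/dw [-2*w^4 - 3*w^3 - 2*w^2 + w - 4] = -8*w^3 - 9*w^2 - 4*w + 1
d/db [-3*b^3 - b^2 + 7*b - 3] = -9*b^2 - 2*b + 7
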